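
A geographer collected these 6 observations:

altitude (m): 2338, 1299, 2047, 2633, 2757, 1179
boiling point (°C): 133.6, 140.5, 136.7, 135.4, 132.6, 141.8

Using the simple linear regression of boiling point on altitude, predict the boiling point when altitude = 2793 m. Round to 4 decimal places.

132.8060

n = 6, Σx = 12253, Σy = 820.6, Σxy = 1663959.8, Σx² = 27267633
Sxx = Σx² − (Σx)²/n = 27267633 − 25022668.166667 = 2244964.833333
Sxy = Σxy − (Σx)(Σy)/n = 1663959.8 − 1675801.966667 = -11842.166667
b = Sxy/Sxx = -11842.166667/2244964.833333 = -0.005275
a = ȳ − b·x̄ = 136.766667 − (-0.005275)·2042.166667 = 147.539075
ŷ(2793) = a + b·2793 = 147.539075 + (-0.005275)·2793 = 132.806028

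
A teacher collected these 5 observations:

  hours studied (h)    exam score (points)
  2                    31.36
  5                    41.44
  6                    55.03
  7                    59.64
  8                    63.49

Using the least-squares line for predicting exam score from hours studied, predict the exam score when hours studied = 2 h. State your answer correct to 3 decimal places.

29.794

n = 5, Σx = 28, Σy = 250.96, Σxy = 1525.5, Σx² = 178
Sxx = Σx² − (Σx)²/n = 178 − 156.8 = 21.2
Sxy = Σxy − (Σx)(Σy)/n = 1525.5 − 1405.376 = 120.124
b = Sxy/Sxx = 120.124/21.2 = 5.666226
a = ȳ − b·x̄ = 50.192 − 5.666226·5.6 = 18.461132
ŷ(2) = a + b·2 = 18.461132 + 5.666226·2 = 29.793585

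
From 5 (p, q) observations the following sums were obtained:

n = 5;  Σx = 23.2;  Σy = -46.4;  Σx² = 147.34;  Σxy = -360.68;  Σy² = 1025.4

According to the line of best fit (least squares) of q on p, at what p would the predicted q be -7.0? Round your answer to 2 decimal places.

Sxx = Σx² − (Σx)²/n = 147.34 − 107.648 = 39.692
Sxy = Σxy − (Σx)(Σy)/n = -360.68 − (-215.296) = -145.384
b = Sxy/Sxx = -145.384/39.692 = -3.662804
a = ȳ − b·x̄ = -9.28 − (-3.662804)·4.64 = 7.715409
Set a + b·x = -7.0: x = (-7.0 − 7.715409) / (-3.662804) = 4.017526

4.02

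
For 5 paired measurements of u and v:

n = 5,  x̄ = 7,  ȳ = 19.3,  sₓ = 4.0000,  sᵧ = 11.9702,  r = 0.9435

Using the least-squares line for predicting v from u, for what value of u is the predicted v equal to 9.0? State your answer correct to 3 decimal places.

b = r · sᵧ/sₓ = 0.9435 · 11.9702/4 = 2.823471
a = ȳ − b·x̄ = 19.3 − 2.823471·7 = -0.464296
Set a + b·x = 9.0: x = (9.0 − (-0.464296)) / 2.823471 = 3.352008

3.352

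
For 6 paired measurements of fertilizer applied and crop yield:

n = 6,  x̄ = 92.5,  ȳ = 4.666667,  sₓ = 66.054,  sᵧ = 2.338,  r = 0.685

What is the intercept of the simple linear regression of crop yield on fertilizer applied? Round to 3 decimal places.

2.424

b = r · sᵧ/sₓ = 0.685 · 2.338/66.054 = 0.024246
a = ȳ − b·x̄ = 4.666667 − 0.024246·92.5 = 2.423933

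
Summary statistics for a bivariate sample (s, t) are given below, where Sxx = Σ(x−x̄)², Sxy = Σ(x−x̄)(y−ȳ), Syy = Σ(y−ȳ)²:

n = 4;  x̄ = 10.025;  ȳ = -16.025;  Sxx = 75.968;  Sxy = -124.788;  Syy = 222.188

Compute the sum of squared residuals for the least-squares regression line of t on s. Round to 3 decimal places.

17.206

b = Sxy/Sxx = -124.788/75.968 = -1.642639
SSE = Syy − b·Sxy = 222.188 − (-1.642639)·(-124.788) = 17.206364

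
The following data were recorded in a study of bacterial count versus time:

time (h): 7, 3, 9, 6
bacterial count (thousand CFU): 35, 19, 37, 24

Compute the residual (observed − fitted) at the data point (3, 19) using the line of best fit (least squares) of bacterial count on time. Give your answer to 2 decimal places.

n = 4, Σx = 25, Σy = 115, Σxy = 779, Σx² = 175
Sxx = Σx² − (Σx)²/n = 175 − 156.25 = 18.75
Sxy = Σxy − (Σx)(Σy)/n = 779 − 718.75 = 60.25
b = Sxy/Sxx = 60.25/18.75 = 3.213333
a = ȳ − b·x̄ = 28.75 − 3.213333·6.25 = 8.666667
ŷ(3) = 8.666667 + 3.213333·3 = 18.306667
residual = y − ŷ = 19 − 18.306667 = 0.693333

0.69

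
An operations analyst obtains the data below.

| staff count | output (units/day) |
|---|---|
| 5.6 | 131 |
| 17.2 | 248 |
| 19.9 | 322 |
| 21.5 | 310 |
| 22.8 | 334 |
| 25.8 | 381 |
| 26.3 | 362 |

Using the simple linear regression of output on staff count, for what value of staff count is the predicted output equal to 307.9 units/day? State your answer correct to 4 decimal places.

n = 7, Σx = 139.1, Σy = 2088, Σxy = 45037.6, Σx² = 3062.63
Sxx = Σx² − (Σx)²/n = 3062.63 − 2764.115714 = 298.514286
Sxy = Σxy − (Σx)(Σy)/n = 45037.6 − 41491.542857 = 3546.057143
b = Sxy/Sxx = 3546.057143/298.514286 = 11.879020
a = ȳ − b·x̄ = 298.285714 − 11.879020·19.871429 = 62.232619
Set a + b·x = 307.9: x = (307.9 − 62.232619) / 11.879020 = 20.680779

20.6808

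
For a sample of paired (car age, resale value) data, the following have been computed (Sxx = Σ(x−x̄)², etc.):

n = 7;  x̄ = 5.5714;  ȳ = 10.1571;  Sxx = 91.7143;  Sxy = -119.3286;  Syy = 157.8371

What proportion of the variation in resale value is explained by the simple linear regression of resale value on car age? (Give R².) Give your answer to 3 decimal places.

0.984

R² = Sxy²/(Sxx·Syy) = (-119.3286)²/(91.7143·157.8371) = 0.983655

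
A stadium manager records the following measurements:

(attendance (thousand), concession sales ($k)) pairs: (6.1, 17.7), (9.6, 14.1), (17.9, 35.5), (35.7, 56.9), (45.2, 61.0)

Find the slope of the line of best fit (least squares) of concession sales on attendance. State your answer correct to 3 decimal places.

1.245

n = 5, Σx = 114.5, Σy = 185.2, Σxy = 5667.31, Σx² = 3767.31
Sxx = Σx² − (Σx)²/n = 3767.31 − 2622.05 = 1145.26
Sxy = Σxy − (Σx)(Σy)/n = 5667.31 − 4241.08 = 1426.23
b = Sxy/Sxx = 1426.23/1145.26 = 1.245333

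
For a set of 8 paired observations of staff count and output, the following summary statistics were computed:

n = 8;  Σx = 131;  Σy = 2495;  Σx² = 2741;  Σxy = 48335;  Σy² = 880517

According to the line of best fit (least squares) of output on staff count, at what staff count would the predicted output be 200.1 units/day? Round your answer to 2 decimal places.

7.47

Sxx = Σx² − (Σx)²/n = 2741 − 2145.125 = 595.875
Sxy = Σxy − (Σx)(Σy)/n = 48335 − 40855.625 = 7479.375
b = Sxy/Sxx = 7479.375/595.875 = 12.551919
a = ȳ − b·x̄ = 311.875 − 12.551919·16.375 = 106.337319
Set a + b·x = 200.1: x = (200.1 − 106.337319) / 12.551919 = 7.469987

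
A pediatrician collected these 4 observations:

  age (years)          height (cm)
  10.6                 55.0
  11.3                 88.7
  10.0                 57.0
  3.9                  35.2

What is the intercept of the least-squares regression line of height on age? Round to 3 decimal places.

n = 4, Σx = 35.8, Σy = 235.9, Σxy = 2292.59, Σx² = 355.26
Sxx = Σx² − (Σx)²/n = 355.26 − 320.41 = 34.85
Sxy = Σxy − (Σx)(Σy)/n = 2292.59 − 2111.305 = 181.285
b = Sxy/Sxx = 181.285/34.85 = 5.201865
a = ȳ − b·x̄ = 58.975 − 5.201865·8.95 = 12.418307

12.418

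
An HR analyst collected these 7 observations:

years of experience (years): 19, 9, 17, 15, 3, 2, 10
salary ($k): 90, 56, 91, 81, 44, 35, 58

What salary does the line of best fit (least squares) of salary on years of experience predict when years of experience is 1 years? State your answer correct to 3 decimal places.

32.684

n = 7, Σx = 75, Σy = 455, Σxy = 5758, Σx² = 1069
Sxx = Σx² − (Σx)²/n = 1069 − 803.571429 = 265.428571
Sxy = Σxy − (Σx)(Σy)/n = 5758 − 4875 = 883
b = Sxy/Sxx = 883/265.428571 = 3.326695
a = ȳ − b·x̄ = 65 − 3.326695·10.714286 = 29.356835
ŷ(1) = a + b·1 = 29.356835 + 3.326695·1 = 32.683531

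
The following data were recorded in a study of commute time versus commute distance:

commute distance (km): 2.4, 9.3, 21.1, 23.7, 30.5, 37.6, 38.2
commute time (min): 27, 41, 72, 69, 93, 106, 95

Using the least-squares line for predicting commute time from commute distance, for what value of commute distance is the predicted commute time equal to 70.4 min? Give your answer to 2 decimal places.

22.57

n = 7, Σx = 162.8, Σy = 503, Σxy = 14051.7, Σx² = 4902.4
Sxx = Σx² − (Σx)²/n = 4902.4 − 3786.262857 = 1116.137143
Sxy = Σxy − (Σx)(Σy)/n = 14051.7 − 11698.342857 = 2353.357143
b = Sxy/Sxx = 2353.357143/1116.137143 = 2.108484
a = ȳ − b·x̄ = 71.857143 − 2.108484·23.257143 = 22.819833
Set a + b·x = 70.4: x = (70.4 − 22.819833) / 2.108484 = 22.566057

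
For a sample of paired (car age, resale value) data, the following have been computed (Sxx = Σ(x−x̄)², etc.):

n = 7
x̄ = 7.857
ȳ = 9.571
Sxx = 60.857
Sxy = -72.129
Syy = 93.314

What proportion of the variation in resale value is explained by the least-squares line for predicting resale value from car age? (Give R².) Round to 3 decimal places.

0.916

R² = Sxy²/(Sxx·Syy) = (-72.129)²/(60.857·93.314) = 0.916141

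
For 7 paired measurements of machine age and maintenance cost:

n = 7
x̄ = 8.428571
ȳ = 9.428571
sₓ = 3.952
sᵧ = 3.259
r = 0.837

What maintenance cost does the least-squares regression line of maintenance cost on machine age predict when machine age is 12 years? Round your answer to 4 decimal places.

b = r · sᵧ/sₓ = 0.837 · 3.259/3.952 = 0.690228
a = ȳ − b·x̄ = 9.428571 − 0.690228·8.428571 = 3.610931
ŷ(12) = a + b·12 = 3.610931 + 0.690228·12 = 11.893673

11.8937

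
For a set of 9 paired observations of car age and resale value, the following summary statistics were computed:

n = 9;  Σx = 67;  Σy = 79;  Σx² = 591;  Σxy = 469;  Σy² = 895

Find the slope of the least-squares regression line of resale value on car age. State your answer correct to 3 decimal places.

Sxx = Σx² − (Σx)²/n = 591 − 498.777778 = 92.222222
Sxy = Σxy − (Σx)(Σy)/n = 469 − 588.111111 = -119.111111
b = Sxy/Sxx = -119.111111/92.222222 = -1.291566

-1.292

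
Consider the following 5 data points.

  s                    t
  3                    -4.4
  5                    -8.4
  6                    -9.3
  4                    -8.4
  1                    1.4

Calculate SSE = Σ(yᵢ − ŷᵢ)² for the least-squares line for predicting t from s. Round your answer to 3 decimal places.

7.672

n = 5, Σx = 19, Σy = -29.1, Σxy = -143.2, Σx² = 87, Σy² = 248.93
Sxx = Σx² − (Σx)²/n = 87 − 72.2 = 14.8
Sxy = Σxy − (Σx)(Σy)/n = -143.2 − (-110.58) = -32.62
Syy = Σy² − (Σy)²/n = 248.93 − 169.362 = 79.568
b = Sxy/Sxx = -32.62/14.8 = -2.204054
SSE = Syy − b·Sxy = 79.568 − (-2.204054)·(-32.62) = 7.671757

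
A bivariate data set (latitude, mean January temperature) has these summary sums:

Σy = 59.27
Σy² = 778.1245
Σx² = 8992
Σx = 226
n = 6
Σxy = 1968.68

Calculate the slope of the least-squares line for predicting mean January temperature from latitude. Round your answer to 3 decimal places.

-0.550

Sxx = Σx² − (Σx)²/n = 8992 − 8512.666667 = 479.333333
Sxy = Σxy − (Σx)(Σy)/n = 1968.68 − 2232.503333 = -263.823333
b = Sxy/Sxx = -263.823333/479.333333 = -0.550396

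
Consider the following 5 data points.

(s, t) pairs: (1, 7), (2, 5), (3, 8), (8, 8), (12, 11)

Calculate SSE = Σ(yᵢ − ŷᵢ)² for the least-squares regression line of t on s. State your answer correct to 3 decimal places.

n = 5, Σx = 26, Σy = 39, Σxy = 237, Σx² = 222, Σy² = 323
Sxx = Σx² − (Σx)²/n = 222 − 135.2 = 86.8
Sxy = Σxy − (Σx)(Σy)/n = 237 − 202.8 = 34.2
Syy = Σy² − (Σy)²/n = 323 − 304.2 = 18.8
b = Sxy/Sxx = 34.2/86.8 = 0.394009
SSE = Syy − b·Sxy = 18.8 − 0.394009·34.2 = 5.324885

5.325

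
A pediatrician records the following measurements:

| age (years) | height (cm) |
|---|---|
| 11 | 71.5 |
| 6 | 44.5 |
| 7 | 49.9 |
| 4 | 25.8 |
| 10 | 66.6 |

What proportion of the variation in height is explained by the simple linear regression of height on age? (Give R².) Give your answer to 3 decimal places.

0.981

n = 5, Σx = 38, Σy = 258.3, Σxy = 2172, Σx² = 322, Σy² = 14683.71
Sxx = Σx² − (Σx)²/n = 322 − 288.8 = 33.2
Sxy = Σxy − (Σx)(Σy)/n = 2172 − 1963.08 = 208.92
Syy = Σy² − (Σy)²/n = 14683.71 − 13343.778 = 1339.932
R² = Sxy²/(Sxx·Syy) = (208.92)²/(33.2·1339.932) = 0.981159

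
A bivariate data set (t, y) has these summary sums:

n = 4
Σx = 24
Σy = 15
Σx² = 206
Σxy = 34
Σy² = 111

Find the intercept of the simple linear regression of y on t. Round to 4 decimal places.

9.1694

Sxx = Σx² − (Σx)²/n = 206 − 144 = 62
Sxy = Σxy − (Σx)(Σy)/n = 34 − 90 = -56
b = Sxy/Sxx = -56/62 = -0.903226
a = ȳ − b·x̄ = 3.75 − (-0.903226)·6 = 9.169355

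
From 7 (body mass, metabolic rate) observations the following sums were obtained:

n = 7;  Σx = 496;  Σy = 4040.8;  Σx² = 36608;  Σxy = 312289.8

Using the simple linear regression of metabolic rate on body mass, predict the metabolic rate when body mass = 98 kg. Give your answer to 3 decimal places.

Sxx = Σx² − (Σx)²/n = 36608 − 35145.142857 = 1462.857143
Sxy = Σxy − (Σx)(Σy)/n = 312289.8 − 286319.542857 = 25970.257143
b = Sxy/Sxx = 25970.257143/1462.857143 = 17.753105
a = ȳ − b·x̄ = 577.257143 − 17.753105·70.857143 = -680.677187
ŷ(98) = a + b·98 = -680.677187 + 17.753105·98 = 1059.127148

1059.127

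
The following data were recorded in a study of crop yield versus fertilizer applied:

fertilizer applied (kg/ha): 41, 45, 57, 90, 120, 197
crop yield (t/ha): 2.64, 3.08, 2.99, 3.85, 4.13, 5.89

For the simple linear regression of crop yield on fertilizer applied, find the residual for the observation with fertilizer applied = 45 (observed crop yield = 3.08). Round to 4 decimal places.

n = 6, Σx = 550, Σy = 22.58, Σxy = 2419.7, Σx² = 68264
Sxx = Σx² − (Σx)²/n = 68264 − 50416.666667 = 17847.333333
Sxy = Σxy − (Σx)(Σy)/n = 2419.7 − 2069.833333 = 349.866667
b = Sxy/Sxx = 349.866667/17847.333333 = 0.019603
a = ȳ − b·x̄ = 3.763333 − 0.019603·91.666667 = 1.966364
ŷ(45) = 1.966364 + 0.019603·45 = 2.848513
residual = y − ŷ = 3.08 − 2.848513 = 0.231487

0.2315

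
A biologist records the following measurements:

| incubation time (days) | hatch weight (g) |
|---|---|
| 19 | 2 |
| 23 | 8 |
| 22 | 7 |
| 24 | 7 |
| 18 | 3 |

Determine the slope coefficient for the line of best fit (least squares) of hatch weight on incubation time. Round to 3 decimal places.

0.955

n = 5, Σx = 106, Σy = 27, Σxy = 598, Σx² = 2274
Sxx = Σx² − (Σx)²/n = 2274 − 2247.2 = 26.8
Sxy = Σxy − (Σx)(Σy)/n = 598 − 572.4 = 25.6
b = Sxy/Sxx = 25.6/26.8 = 0.955224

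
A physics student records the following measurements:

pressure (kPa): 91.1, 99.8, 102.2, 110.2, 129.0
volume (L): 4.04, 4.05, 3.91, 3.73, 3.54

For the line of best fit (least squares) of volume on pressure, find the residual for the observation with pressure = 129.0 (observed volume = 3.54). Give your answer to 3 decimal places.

n = 5, Σx = 532.3, Σy = 19.27, Σxy = 2039.542, Σx² = 57489.13
Sxx = Σx² − (Σx)²/n = 57489.13 − 56668.658 = 820.472
Sxy = Σxy − (Σx)(Σy)/n = 2039.542 − 2051.4842 = -11.9422
b = Sxy/Sxx = -11.9422/820.472 = -0.014555
a = ȳ − b·x̄ = 3.854 − (-0.014555)·106.46 = 5.403555
ŷ(129.0) = 5.403555 + (-0.014555)·129 = 3.525924
residual = y − ŷ = 3.54 − 3.525924 = 0.014076

0.014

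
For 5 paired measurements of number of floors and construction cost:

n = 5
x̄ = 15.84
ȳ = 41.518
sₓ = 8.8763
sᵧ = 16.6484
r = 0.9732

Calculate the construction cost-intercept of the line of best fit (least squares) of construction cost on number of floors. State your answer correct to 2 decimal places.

b = r · sᵧ/sₓ = 0.9732 · 16.6484/8.8763 = 1.825335
a = ȳ − b·x̄ = 41.518 − 1.825335·15.84 = 12.604690

12.60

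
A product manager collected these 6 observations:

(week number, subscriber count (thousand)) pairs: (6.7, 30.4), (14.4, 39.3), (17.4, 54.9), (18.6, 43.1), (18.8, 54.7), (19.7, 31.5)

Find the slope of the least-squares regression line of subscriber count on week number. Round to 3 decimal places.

1.090

n = 6, Σx = 95.6, Σy = 253.9, Σxy = 4175.43, Σx² = 1642.5
Sxx = Σx² − (Σx)²/n = 1642.5 − 1523.226667 = 119.273333
Sxy = Σxy − (Σx)(Σy)/n = 4175.43 − 4045.473333 = 129.956667
b = Sxy/Sxx = 129.956667/119.273333 = 1.089570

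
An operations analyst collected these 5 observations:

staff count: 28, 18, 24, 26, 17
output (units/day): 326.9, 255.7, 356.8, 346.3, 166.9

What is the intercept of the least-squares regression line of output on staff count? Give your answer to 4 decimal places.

-25.5334

n = 5, Σx = 113, Σy = 1452.6, Σxy = 34160.1, Σx² = 2649
Sxx = Σx² − (Σx)²/n = 2649 − 2553.8 = 95.2
Sxy = Σxy − (Σx)(Σy)/n = 34160.1 − 32828.76 = 1331.34
b = Sxy/Sxx = 1331.34/95.2 = 13.984664
a = ȳ − b·x̄ = 290.52 − 13.984664·22.6 = -25.533403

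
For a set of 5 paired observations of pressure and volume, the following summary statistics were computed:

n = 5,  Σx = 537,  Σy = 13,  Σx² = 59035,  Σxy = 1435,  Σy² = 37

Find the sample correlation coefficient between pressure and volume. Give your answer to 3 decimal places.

0.588

Sxx = Σx² − (Σx)²/n = 59035 − 57673.8 = 1361.2
Sxy = Σxy − (Σx)(Σy)/n = 1435 − 1396.2 = 38.8
Syy = Σy² − (Σy)²/n = 37 − 33.8 = 3.2
r = Sxy/√(Sxx·Syy) = 38.8/√(4355.84) = 38.8/65.998788 = 0.587890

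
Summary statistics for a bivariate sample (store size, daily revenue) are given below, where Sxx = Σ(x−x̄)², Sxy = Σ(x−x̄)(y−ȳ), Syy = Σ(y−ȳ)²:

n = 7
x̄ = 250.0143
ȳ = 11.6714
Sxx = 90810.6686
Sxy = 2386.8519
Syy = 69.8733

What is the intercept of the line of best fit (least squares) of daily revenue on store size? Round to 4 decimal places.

b = Sxy/Sxx = 2386.8519/90810.6686 = 0.026284
a = ȳ − b·x̄ = 11.6714 − 0.026284·250.0143 = 5.100067

5.1001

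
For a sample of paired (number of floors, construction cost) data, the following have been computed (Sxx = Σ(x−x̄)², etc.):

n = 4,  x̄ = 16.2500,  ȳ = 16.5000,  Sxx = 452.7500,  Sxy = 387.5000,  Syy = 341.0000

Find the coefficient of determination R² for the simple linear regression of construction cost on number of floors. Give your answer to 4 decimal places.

0.9726

R² = Sxy²/(Sxx·Syy) = (387.5)²/(452.75·341) = 0.972592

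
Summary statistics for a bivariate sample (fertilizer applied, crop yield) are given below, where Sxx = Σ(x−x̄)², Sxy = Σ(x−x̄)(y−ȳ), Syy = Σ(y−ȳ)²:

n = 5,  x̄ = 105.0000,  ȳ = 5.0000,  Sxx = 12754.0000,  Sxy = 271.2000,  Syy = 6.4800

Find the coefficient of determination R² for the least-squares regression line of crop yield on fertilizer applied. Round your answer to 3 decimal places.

0.890

R² = Sxy²/(Sxx·Syy) = (271.2)²/(12754·6.48) = 0.889934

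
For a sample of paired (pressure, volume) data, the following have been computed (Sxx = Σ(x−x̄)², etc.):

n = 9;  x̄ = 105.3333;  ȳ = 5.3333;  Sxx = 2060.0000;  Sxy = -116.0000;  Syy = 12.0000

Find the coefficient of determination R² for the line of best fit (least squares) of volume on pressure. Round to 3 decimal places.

0.544

R² = Sxy²/(Sxx·Syy) = (-116)²/(2060·12) = 0.544337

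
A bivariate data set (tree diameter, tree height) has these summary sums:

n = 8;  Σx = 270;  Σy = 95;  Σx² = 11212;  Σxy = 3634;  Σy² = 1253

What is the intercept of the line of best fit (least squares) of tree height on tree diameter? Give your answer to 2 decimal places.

Sxx = Σx² − (Σx)²/n = 11212 − 9112.5 = 2099.5
Sxy = Σxy − (Σx)(Σy)/n = 3634 − 3206.25 = 427.75
b = Sxy/Sxx = 427.75/2099.5 = 0.203739
a = ȳ − b·x̄ = 11.875 − 0.203739·33.75 = 4.998809

5.00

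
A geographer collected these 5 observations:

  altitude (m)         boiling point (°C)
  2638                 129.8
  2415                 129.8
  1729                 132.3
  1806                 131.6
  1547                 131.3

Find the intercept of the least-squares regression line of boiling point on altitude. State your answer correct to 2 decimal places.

n = 5, Σx = 10135, Σy = 654.8, Σxy = 1325416.8, Σx² = 21435555
Sxx = Σx² − (Σx)²/n = 21435555 − 20543645 = 891910
Sxy = Σxy − (Σx)(Σy)/n = 1325416.8 − 1327279.6 = -1862.8
b = Sxy/Sxx = -1862.8/891910 = -0.002089
a = ȳ − b·x̄ = 130.96 − (-0.002089)·2027 = 135.193494

135.19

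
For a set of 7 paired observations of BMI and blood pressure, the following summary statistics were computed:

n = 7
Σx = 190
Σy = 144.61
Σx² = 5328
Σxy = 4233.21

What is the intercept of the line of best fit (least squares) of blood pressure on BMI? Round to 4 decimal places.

-28.2841

Sxx = Σx² − (Σx)²/n = 5328 − 5157.142857 = 170.857143
Sxy = Σxy − (Σx)(Σy)/n = 4233.21 − 3925.128571 = 308.081429
b = Sxy/Sxx = 308.081429/170.857143 = 1.803152
a = ȳ − b·x̄ = 20.658571 − 1.803152·27.142857 = -28.284130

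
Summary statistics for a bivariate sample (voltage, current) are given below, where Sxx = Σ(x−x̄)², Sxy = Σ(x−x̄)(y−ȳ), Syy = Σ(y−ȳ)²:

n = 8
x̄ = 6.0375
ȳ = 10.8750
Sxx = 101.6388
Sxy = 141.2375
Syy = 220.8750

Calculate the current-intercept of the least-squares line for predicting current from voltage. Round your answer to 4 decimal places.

2.4853

b = Sxy/Sxx = 141.2375/101.6388 = 1.389602
a = ȳ − b·x̄ = 10.875 − 1.389602·6.0375 = 2.485277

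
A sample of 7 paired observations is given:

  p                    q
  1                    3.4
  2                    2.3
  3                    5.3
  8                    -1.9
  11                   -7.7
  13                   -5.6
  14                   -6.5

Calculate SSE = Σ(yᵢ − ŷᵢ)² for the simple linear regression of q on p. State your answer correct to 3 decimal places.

n = 7, Σx = 52, Σy = -10.7, Σxy = -239.8, Σx² = 564, Σy² = 181.45
Sxx = Σx² − (Σx)²/n = 564 − 386.285714 = 177.714286
Sxy = Σxy − (Σx)(Σy)/n = -239.8 − (-79.485714) = -160.314286
Syy = Σy² − (Σy)²/n = 181.45 − 16.355714 = 165.094286
b = Sxy/Sxx = -160.314286/177.714286 = -0.902090
SSE = Syy − b·Sxy = 165.094286 − (-0.902090)·(-160.314286) = 20.476367

20.476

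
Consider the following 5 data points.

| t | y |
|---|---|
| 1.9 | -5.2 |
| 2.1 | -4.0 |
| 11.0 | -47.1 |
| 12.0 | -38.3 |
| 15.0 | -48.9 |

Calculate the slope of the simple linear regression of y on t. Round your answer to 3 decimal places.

-3.609

n = 5, Σx = 42, Σy = -143.5, Σxy = -1729.48, Σx² = 498.02
Sxx = Σx² − (Σx)²/n = 498.02 − 352.8 = 145.22
Sxy = Σxy − (Σx)(Σy)/n = -1729.48 − (-1205.4) = -524.08
b = Sxy/Sxx = -524.08/145.22 = -3.608869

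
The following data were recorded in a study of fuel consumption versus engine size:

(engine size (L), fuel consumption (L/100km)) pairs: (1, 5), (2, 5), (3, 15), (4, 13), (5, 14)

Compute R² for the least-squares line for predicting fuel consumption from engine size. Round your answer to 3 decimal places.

n = 5, Σx = 15, Σy = 52, Σxy = 182, Σx² = 55, Σy² = 640
Sxx = Σx² − (Σx)²/n = 55 − 45 = 10
Sxy = Σxy − (Σx)(Σy)/n = 182 − 156 = 26
Syy = Σy² − (Σy)²/n = 640 − 540.8 = 99.2
R² = Sxy²/(Sxx·Syy) = (26)²/(10·99.2) = 0.681452

0.681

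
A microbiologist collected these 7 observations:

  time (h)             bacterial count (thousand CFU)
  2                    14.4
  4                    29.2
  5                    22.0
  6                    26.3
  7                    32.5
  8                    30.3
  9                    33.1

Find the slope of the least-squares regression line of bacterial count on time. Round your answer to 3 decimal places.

2.330

n = 7, Σx = 41, Σy = 187.8, Σxy = 1181.2, Σx² = 275
Sxx = Σx² − (Σx)²/n = 275 − 240.142857 = 34.857143
Sxy = Σxy − (Σx)(Σy)/n = 1181.2 − 1099.971429 = 81.228571
b = Sxy/Sxx = 81.228571/34.857143 = 2.330328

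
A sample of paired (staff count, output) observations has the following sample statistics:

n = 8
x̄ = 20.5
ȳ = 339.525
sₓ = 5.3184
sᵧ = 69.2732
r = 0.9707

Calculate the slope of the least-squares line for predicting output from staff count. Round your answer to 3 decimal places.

12.644

b = r · sᵧ/sₓ = 0.9707 · 69.2732/5.3184 = 12.643557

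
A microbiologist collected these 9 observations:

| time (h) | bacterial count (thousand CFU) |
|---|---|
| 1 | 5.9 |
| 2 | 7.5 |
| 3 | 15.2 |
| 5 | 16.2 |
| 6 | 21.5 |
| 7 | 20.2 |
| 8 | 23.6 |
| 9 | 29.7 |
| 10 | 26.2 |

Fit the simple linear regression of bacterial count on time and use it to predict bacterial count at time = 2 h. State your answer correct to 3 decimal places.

9.492

n = 9, Σx = 51, Σy = 166, Σxy = 1136, Σx² = 369
Sxx = Σx² − (Σx)²/n = 369 − 289 = 80
Sxy = Σxy − (Σx)(Σy)/n = 1136 − 940.666667 = 195.333333
b = Sxy/Sxx = 195.333333/80 = 2.441667
a = ȳ − b·x̄ = 18.444444 − 2.441667·5.666667 = 4.608333
ŷ(2) = a + b·2 = 4.608333 + 2.441667·2 = 9.491667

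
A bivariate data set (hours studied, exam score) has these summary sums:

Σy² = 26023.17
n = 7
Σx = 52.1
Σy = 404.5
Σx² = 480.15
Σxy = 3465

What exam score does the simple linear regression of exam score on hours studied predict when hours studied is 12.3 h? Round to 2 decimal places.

81.68

Sxx = Σx² − (Σx)²/n = 480.15 − 387.772857 = 92.377143
Sxy = Σxy − (Σx)(Σy)/n = 3465 − 3010.635714 = 454.364286
b = Sxy/Sxx = 454.364286/92.377143 = 4.918579
a = ȳ − b·x̄ = 57.785714 − 4.918579·7.442857 = 21.177433
ŷ(12.3) = a + b·12.3 = 21.177433 + 4.918579·12.3 = 81.675956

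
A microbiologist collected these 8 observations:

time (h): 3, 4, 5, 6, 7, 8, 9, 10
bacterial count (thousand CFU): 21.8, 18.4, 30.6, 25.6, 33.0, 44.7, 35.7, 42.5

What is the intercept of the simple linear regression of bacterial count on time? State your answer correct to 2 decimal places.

9.79

n = 8, Σx = 52, Σy = 252.3, Σxy = 1780.5, Σx² = 380
Sxx = Σx² − (Σx)²/n = 380 − 338 = 42
Sxy = Σxy − (Σx)(Σy)/n = 1780.5 − 1639.95 = 140.55
b = Sxy/Sxx = 140.55/42 = 3.346429
a = ȳ − b·x̄ = 31.5375 − 3.346429·6.5 = 9.785714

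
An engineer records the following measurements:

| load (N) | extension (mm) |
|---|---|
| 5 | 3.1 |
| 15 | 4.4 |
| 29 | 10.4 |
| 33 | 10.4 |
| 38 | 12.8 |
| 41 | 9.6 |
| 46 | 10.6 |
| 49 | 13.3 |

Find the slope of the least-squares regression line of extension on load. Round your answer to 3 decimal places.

0.220

n = 8, Σx = 256, Σy = 74.6, Σxy = 2745.6, Σx² = 9822
Sxx = Σx² − (Σx)²/n = 9822 − 8192 = 1630
Sxy = Σxy − (Σx)(Σy)/n = 2745.6 − 2387.2 = 358.4
b = Sxy/Sxx = 358.4/1630 = 0.219877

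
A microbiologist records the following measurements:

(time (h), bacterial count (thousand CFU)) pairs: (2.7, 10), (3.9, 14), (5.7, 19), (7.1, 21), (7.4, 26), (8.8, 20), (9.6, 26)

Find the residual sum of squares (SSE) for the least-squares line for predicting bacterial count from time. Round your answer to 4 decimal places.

43.7456

n = 7, Σx = 45.2, Σy = 136, Σxy = 957, Σx² = 329.76, Σy² = 2850
Sxx = Σx² − (Σx)²/n = 329.76 − 291.862857 = 37.897143
Sxy = Σxy − (Σx)(Σy)/n = 957 − 878.171429 = 78.828571
Syy = Σy² − (Σy)²/n = 2850 − 2642.285714 = 207.714286
b = Sxy/Sxx = 78.828571/37.897143 = 2.080066
SSE = Syy − b·Sxy = 207.714286 − 2.080066·78.828571 = 43.745627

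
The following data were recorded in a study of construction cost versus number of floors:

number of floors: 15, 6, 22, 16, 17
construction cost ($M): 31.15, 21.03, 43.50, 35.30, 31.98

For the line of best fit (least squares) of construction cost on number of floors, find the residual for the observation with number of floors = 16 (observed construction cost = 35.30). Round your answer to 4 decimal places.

n = 5, Σx = 76, Σy = 162.96, Σxy = 2658.89, Σx² = 1290
Sxx = Σx² − (Σx)²/n = 1290 − 1155.2 = 134.8
Sxy = Σxy − (Σx)(Σy)/n = 2658.89 − 2476.992 = 181.898
b = Sxy/Sxx = 181.898/134.8 = 1.349392
a = ȳ − b·x̄ = 32.592 − 1.349392·15.2 = 12.081246
ŷ(16) = 12.081246 + 1.349392·16 = 33.671513
residual = y − ŷ = 35.30 − 33.671513 = 1.628487

1.6285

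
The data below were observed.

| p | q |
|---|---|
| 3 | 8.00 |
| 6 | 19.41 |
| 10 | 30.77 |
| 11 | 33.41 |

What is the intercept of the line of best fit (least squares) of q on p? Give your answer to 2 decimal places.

n = 4, Σx = 30, Σy = 91.59, Σxy = 815.67, Σx² = 266
Sxx = Σx² − (Σx)²/n = 266 − 225 = 41
Sxy = Σxy − (Σx)(Σy)/n = 815.67 − 686.925 = 128.745
b = Sxy/Sxx = 128.745/41 = 3.140122
a = ȳ − b·x̄ = 22.8975 − 3.140122·7.5 = -0.653415

-0.65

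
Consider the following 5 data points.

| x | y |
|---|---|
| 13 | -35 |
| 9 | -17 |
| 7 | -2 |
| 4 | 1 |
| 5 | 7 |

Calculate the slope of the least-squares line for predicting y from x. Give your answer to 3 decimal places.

-4.559

n = 5, Σx = 38, Σy = -46, Σxy = -583, Σx² = 340
Sxx = Σx² − (Σx)²/n = 340 − 288.8 = 51.2
Sxy = Σxy − (Σx)(Σy)/n = -583 − (-349.6) = -233.4
b = Sxy/Sxx = -233.4/51.2 = -4.558594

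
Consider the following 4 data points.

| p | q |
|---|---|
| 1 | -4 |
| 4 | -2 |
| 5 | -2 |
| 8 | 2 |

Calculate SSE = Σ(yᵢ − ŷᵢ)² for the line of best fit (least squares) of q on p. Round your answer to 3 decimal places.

1.360

n = 4, Σx = 18, Σy = -6, Σxy = -6, Σx² = 106, Σy² = 28
Sxx = Σx² − (Σx)²/n = 106 − 81 = 25
Sxy = Σxy − (Σx)(Σy)/n = -6 − (-27) = 21
Syy = Σy² − (Σy)²/n = 28 − 9 = 19
b = Sxy/Sxx = 21/25 = 0.84
SSE = Syy − b·Sxy = 19 − 0.84·21 = 1.36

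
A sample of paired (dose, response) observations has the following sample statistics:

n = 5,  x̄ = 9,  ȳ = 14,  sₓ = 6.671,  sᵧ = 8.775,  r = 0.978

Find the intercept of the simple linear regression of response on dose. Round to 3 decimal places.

b = r · sᵧ/sₓ = 0.978 · 8.775/6.671 = 1.286456
a = ȳ − b·x̄ = 14 − 1.286456·9 = 2.421893

2.422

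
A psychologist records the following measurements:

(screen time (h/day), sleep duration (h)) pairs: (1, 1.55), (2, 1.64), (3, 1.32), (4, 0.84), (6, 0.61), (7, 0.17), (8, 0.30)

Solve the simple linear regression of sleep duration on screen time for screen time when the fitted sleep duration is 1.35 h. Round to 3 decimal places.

2.446

n = 7, Σx = 31, Σy = 6.43, Σxy = 19.4, Σx² = 179
Sxx = Σx² − (Σx)²/n = 179 − 137.285714 = 41.714286
Sxy = Σxy − (Σx)(Σy)/n = 19.4 − 28.475714 = -9.075714
b = Sxy/Sxx = -9.075714/41.714286 = -0.217568
a = ȳ − b·x̄ = 0.918571 − (-0.217568)·4.428571 = 1.882089
Set a + b·x = 1.35: x = (1.35 − 1.882089) / (-0.217568) = 2.445616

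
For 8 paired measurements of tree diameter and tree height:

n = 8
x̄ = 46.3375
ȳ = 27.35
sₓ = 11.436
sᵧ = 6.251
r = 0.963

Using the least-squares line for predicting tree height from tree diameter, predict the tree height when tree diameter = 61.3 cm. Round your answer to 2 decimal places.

35.23

b = r · sᵧ/sₓ = 0.963 · 6.251/11.436 = 0.526383
a = ȳ − b·x̄ = 27.35 − 0.526383·46.3375 = 2.958740
ŷ(61.3) = a + b·61.3 = 2.958740 + 0.526383·61.3 = 35.226002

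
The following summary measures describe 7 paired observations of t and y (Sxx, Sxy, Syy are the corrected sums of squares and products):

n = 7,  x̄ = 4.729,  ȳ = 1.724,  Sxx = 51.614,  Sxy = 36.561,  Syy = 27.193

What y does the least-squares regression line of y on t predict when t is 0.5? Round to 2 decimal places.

b = Sxy/Sxx = 36.561/51.614 = 0.708354
a = ȳ − b·x̄ = 1.724 − 0.708354·4.729 = -1.625808
ŷ(0.5) = a + b·0.5 = -1.625808 + 0.708354·0.5 = -1.271630

-1.27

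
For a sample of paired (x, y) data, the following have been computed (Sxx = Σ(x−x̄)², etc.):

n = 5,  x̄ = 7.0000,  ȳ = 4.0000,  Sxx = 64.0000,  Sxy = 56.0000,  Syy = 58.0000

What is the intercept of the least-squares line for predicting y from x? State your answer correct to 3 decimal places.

b = Sxy/Sxx = 56/64 = 0.875
a = ȳ − b·x̄ = 4 − 0.875·7 = -2.125

-2.125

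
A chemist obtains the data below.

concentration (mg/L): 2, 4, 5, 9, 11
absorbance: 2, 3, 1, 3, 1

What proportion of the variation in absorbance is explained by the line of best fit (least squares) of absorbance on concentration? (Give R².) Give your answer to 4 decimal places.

n = 5, Σx = 31, Σy = 10, Σxy = 59, Σx² = 247, Σy² = 24
Sxx = Σx² − (Σx)²/n = 247 − 192.2 = 54.8
Sxy = Σxy − (Σx)(Σy)/n = 59 − 62 = -3
Syy = Σy² − (Σy)²/n = 24 − 20 = 4
R² = Sxy²/(Sxx·Syy) = (-3)²/(54.8·4) = 0.041058

0.0411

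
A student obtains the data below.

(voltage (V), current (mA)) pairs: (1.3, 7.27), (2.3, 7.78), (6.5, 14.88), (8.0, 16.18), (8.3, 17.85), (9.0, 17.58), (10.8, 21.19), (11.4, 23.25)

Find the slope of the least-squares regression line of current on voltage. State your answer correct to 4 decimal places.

1.5445

n = 8, Σx = 57.6, Σy = 125.98, Σxy = 1053.782, Σx² = 509.72
Sxx = Σx² − (Σx)²/n = 509.72 − 414.72 = 95
Sxy = Σxy − (Σx)(Σy)/n = 1053.782 − 907.056 = 146.726
b = Sxy/Sxx = 146.726/95 = 1.544484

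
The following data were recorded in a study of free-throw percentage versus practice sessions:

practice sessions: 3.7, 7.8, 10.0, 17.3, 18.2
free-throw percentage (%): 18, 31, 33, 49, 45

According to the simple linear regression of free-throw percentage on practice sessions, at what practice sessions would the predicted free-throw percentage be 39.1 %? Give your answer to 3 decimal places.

n = 5, Σx = 57, Σy = 176, Σxy = 2305.1, Σx² = 805.06
Sxx = Σx² − (Σx)²/n = 805.06 − 649.8 = 155.26
Sxy = Σxy − (Σx)(Σy)/n = 2305.1 − 2006.4 = 298.7
b = Sxy/Sxx = 298.7/155.26 = 1.923870
a = ȳ − b·x̄ = 35.2 − 1.923870·11.4 = 13.267886
Set a + b·x = 39.1: x = (39.1 − 13.267886) / 1.923870 = 13.427164

13.427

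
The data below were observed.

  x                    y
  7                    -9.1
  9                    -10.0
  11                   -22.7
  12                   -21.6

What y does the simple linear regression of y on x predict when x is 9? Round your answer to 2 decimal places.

n = 4, Σx = 39, Σy = -63.4, Σxy = -662.6, Σx² = 395
Sxx = Σx² − (Σx)²/n = 395 − 380.25 = 14.75
Sxy = Σxy − (Σx)(Σy)/n = -662.6 − (-618.15) = -44.45
b = Sxy/Sxx = -44.45/14.75 = -3.013559
a = ȳ − b·x̄ = -15.85 − (-3.013559)·9.75 = 13.532203
ŷ(9) = a + b·9 = 13.532203 + (-3.013559)·9 = -13.589831

-13.59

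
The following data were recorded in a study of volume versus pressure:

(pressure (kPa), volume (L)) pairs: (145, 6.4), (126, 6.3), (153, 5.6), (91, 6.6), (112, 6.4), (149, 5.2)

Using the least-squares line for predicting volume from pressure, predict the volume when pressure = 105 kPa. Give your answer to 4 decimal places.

n = 6, Σx = 776, Σy = 36.5, Σxy = 4670.8, Σx² = 103336
Sxx = Σx² − (Σx)²/n = 103336 − 100362.666667 = 2973.333333
Sxy = Σxy − (Σx)(Σy)/n = 4670.8 − 4720.666667 = -49.866667
b = Sxy/Sxx = -49.866667/2973.333333 = -0.016771
a = ȳ − b·x̄ = 6.083333 − (-0.016771)·129.333333 = 8.252422
ŷ(105) = a + b·105 = 8.252422 + (-0.016771)·105 = 6.491435

6.4914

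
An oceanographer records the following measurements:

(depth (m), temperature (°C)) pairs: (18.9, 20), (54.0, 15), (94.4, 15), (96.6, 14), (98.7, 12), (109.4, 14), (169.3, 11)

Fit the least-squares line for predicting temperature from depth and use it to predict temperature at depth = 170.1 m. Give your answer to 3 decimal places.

10.137

n = 7, Σx = 641.3, Σy = 101, Σxy = 8534.7, Σx² = 71888.67
Sxx = Σx² − (Σx)²/n = 71888.67 − 58752.241429 = 13136.428571
Sxy = Σxy − (Σx)(Σy)/n = 8534.7 − 9253.042857 = -718.342857
b = Sxy/Sxx = -718.342857/13136.428571 = -0.054683
a = ȳ − b·x̄ = 14.428571 − (-0.054683)·91.614286 = 19.438340
ŷ(170.1) = a + b·170.1 = 19.438340 + (-0.054683)·170.1 = 10.136716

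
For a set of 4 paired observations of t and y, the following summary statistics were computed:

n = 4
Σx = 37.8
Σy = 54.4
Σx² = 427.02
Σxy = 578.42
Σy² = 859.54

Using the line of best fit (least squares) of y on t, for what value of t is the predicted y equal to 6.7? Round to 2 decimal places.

1.96

Sxx = Σx² − (Σx)²/n = 427.02 − 357.21 = 69.81
Sxy = Σxy − (Σx)(Σy)/n = 578.42 − 514.08 = 64.34
b = Sxy/Sxx = 64.34/69.81 = 0.921644
a = ȳ − b·x̄ = 13.6 − 0.921644·9.45 = 4.890460
Set a + b·x = 6.7: x = (6.7 − 4.890460) / 0.921644 = 1.963382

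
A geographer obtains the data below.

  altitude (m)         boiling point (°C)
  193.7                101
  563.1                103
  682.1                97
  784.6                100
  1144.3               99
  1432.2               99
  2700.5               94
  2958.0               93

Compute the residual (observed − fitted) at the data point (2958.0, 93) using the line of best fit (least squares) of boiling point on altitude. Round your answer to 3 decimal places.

-0.333

n = 8, Σx = 10458.5, Σy = 786, Σxy = 1006201.2, Σx² = 20838542.45
Sxx = Σx² − (Σx)²/n = 20838542.45 − 13672527.78125 = 7166014.66875
Sxy = Σxy − (Σx)(Σy)/n = 1006201.2 − 1027547.625 = -21346.425
b = Sxy/Sxx = -21346.425/7166014.66875 = -0.002979
a = ȳ − b·x̄ = 98.25 − (-0.002979)·1307.3125 = 102.144277
ŷ(2958.0) = 102.144277 + (-0.002979)·2958 = 93.332863
residual = y − ŷ = 93 − 93.332863 = -0.332863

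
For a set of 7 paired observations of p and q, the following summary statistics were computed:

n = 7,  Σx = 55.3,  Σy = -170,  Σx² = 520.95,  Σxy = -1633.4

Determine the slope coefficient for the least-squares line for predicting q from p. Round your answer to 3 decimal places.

Sxx = Σx² − (Σx)²/n = 520.95 − 436.87 = 84.08
Sxy = Σxy − (Σx)(Σy)/n = -1633.4 − (-1343) = -290.4
b = Sxy/Sxx = -290.4/84.08 = -3.453853

-3.454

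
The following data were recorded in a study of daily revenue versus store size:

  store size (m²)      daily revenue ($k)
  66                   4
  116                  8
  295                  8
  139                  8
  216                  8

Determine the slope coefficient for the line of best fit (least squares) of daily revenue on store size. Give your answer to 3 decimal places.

0.012

n = 5, Σx = 832, Σy = 36, Σxy = 6392, Σx² = 170814
Sxx = Σx² − (Σx)²/n = 170814 − 138444.8 = 32369.2
Sxy = Σxy − (Σx)(Σy)/n = 6392 − 5990.4 = 401.6
b = Sxy/Sxx = 401.6/32369.2 = 0.012407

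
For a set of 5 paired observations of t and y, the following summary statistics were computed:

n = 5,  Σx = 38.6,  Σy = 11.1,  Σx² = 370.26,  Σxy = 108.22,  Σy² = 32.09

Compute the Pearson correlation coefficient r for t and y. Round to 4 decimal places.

0.9710

Sxx = Σx² − (Σx)²/n = 370.26 − 297.992 = 72.268
Sxy = Σxy − (Σx)(Σy)/n = 108.22 − 85.692 = 22.528
Syy = Σy² − (Σy)²/n = 32.09 − 24.642 = 7.448
r = Sxy/√(Sxx·Syy) = 22.528/√(538.252064) = 22.528/23.200260 = 0.971024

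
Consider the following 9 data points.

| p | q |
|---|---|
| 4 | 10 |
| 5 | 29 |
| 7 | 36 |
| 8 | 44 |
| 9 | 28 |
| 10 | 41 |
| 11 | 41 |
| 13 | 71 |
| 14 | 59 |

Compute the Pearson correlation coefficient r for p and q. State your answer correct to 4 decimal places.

0.8721

n = 9, Σx = 81, Σy = 359, Σxy = 3651, Σx² = 821, Σy² = 16841
Sxx = Σx² − (Σx)²/n = 821 − 729 = 92
Sxy = Σxy − (Σx)(Σy)/n = 3651 − 3231 = 420
Syy = Σy² − (Σy)²/n = 16841 − 14320.111111 = 2520.888889
r = Sxy/√(Sxx·Syy) = 420/√(231921.777778) = 420/481.582576 = 0.872125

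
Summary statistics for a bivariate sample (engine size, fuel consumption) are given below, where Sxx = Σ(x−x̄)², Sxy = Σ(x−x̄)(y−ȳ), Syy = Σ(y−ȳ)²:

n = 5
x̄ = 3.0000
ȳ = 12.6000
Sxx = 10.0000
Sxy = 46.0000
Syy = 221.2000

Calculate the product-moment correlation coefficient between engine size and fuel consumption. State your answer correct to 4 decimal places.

r = Sxy/√(Sxx·Syy) = 46/√(2212) = 46/47.031904 = 0.978059

0.9781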